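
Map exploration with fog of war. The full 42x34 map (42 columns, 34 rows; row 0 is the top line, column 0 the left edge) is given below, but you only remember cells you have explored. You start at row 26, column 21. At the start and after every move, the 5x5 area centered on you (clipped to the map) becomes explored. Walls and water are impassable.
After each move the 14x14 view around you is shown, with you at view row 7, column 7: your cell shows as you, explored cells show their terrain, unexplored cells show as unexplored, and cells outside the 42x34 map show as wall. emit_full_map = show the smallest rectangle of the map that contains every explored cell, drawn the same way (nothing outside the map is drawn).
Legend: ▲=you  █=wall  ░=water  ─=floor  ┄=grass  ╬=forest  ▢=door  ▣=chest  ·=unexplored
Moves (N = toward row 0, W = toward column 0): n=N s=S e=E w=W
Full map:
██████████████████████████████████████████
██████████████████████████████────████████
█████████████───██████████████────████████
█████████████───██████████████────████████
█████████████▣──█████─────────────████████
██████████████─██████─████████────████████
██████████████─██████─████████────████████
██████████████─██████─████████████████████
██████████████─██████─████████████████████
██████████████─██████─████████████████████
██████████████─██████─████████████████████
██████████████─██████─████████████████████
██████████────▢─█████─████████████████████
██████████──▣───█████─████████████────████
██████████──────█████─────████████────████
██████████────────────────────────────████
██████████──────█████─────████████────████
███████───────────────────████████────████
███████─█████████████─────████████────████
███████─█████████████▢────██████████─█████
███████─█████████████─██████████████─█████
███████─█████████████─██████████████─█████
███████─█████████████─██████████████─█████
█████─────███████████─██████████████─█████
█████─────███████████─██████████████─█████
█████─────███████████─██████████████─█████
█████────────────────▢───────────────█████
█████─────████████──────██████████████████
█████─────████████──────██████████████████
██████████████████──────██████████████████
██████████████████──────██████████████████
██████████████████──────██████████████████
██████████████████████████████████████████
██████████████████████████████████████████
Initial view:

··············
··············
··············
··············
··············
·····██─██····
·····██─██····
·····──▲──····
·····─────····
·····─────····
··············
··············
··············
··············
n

··············
··············
··············
··············
··············
·····██─██····
·····██─██····
·····██▲██····
·····──▢──····
·····─────····
·····─────····
··············
··············
··············

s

··············
··············
··············
··············
·····██─██····
·····██─██····
·····██─██····
·····──▲──····
·····─────····
·····─────····
··············
··············
··············
··············

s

··············
··············
··············
·····██─██····
·····██─██····
·····██─██····
·····──▢──····
·····──▲──····
·····─────····
·····─────····
··············
··············
··············
··············

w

··············
··············
··············
······██─██···
······██─██···
·····███─██···
·····───▢──···
·····──▲───···
·····──────···
·····──────···
··············
··············
··············
··············

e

··············
··············
··············
·····██─██····
·····██─██····
····███─██····
····───▢──····
····───▲──····
····──────····
····──────····
··············
··············
··············
··············

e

··············
··············
··············
····██─██·····
····██─██·····
···███─███····
···───▢───····
···────▲─█····
···──────█····
···──────█····
··············
··············
··············
··············

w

··············
··············
··············
·····██─██····
·····██─██····
····███─███···
····───▢───···
····───▲──█···
····──────█···
····──────█···
··············
··············
··············
··············

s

··············
··············
·····██─██····
·····██─██····
····███─███···
····───▢───···
····──────█···
····───▲──█···
····──────█···
·····─────····
··············
··············
··············
██████████████

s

··············
·····██─██····
·····██─██····
····███─███···
····───▢───···
····──────█···
····──────█···
····───▲──█···
·····─────····
·····─────····
··············
··············
██████████████
██████████████

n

··············
··············
·····██─██····
·····██─██····
····███─███···
····───▢───···
····──────█···
····───▲──█···
····──────█···
·····─────····
·····─────····
··············
··············
██████████████

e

··············
··············
····██─██·····
····██─██·····
···███─███····
···───▢───····
···──────█····
···────▲─█····
···──────█····
····─────█····
····─────·····
··············
··············
██████████████

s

··············
····██─██·····
····██─██·····
···███─███····
···───▢───····
···──────█····
···──────█····
···────▲─█····
····─────█····
····─────█····
··············
··············
██████████████
██████████████

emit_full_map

·██─██·
·██─██·
███─███
───▢───
──────█
──────█
────▲─█
·─────█
·─────█

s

····██─██·····
····██─██·····
···███─███····
···───▢───····
···──────█····
···──────█····
···──────█····
····───▲─█····
····─────█····
·····█████····
··············
██████████████
██████████████
██████████████

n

··············
····██─██·····
····██─██·····
···███─███····
···───▢───····
···──────█····
···──────█····
···────▲─█····
····─────█····
····─────█····
·····█████····
··············
██████████████
██████████████

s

····██─██·····
····██─██·····
···███─███····
···───▢───····
···──────█····
···──────█····
···──────█····
····───▲─█····
····─────█····
·····█████····
··············
██████████████
██████████████
██████████████

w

·····██─██····
·····██─██····
····███─███···
····───▢───···
····──────█···
····──────█···
····──────█···
·····──▲──█···
·····─────█···
·····██████···
··············
██████████████
██████████████
██████████████

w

······██─██···
······██─██···
·····███─███··
·····───▢───··
·····──────█··
·····──────█··
·····──────█··
·····──▲───█··
·····──────█··
·····███████··
··············
██████████████
██████████████
██████████████

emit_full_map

·██─██·
·██─██·
███─███
───▢───
──────█
──────█
──────█
──▲───█
──────█
███████


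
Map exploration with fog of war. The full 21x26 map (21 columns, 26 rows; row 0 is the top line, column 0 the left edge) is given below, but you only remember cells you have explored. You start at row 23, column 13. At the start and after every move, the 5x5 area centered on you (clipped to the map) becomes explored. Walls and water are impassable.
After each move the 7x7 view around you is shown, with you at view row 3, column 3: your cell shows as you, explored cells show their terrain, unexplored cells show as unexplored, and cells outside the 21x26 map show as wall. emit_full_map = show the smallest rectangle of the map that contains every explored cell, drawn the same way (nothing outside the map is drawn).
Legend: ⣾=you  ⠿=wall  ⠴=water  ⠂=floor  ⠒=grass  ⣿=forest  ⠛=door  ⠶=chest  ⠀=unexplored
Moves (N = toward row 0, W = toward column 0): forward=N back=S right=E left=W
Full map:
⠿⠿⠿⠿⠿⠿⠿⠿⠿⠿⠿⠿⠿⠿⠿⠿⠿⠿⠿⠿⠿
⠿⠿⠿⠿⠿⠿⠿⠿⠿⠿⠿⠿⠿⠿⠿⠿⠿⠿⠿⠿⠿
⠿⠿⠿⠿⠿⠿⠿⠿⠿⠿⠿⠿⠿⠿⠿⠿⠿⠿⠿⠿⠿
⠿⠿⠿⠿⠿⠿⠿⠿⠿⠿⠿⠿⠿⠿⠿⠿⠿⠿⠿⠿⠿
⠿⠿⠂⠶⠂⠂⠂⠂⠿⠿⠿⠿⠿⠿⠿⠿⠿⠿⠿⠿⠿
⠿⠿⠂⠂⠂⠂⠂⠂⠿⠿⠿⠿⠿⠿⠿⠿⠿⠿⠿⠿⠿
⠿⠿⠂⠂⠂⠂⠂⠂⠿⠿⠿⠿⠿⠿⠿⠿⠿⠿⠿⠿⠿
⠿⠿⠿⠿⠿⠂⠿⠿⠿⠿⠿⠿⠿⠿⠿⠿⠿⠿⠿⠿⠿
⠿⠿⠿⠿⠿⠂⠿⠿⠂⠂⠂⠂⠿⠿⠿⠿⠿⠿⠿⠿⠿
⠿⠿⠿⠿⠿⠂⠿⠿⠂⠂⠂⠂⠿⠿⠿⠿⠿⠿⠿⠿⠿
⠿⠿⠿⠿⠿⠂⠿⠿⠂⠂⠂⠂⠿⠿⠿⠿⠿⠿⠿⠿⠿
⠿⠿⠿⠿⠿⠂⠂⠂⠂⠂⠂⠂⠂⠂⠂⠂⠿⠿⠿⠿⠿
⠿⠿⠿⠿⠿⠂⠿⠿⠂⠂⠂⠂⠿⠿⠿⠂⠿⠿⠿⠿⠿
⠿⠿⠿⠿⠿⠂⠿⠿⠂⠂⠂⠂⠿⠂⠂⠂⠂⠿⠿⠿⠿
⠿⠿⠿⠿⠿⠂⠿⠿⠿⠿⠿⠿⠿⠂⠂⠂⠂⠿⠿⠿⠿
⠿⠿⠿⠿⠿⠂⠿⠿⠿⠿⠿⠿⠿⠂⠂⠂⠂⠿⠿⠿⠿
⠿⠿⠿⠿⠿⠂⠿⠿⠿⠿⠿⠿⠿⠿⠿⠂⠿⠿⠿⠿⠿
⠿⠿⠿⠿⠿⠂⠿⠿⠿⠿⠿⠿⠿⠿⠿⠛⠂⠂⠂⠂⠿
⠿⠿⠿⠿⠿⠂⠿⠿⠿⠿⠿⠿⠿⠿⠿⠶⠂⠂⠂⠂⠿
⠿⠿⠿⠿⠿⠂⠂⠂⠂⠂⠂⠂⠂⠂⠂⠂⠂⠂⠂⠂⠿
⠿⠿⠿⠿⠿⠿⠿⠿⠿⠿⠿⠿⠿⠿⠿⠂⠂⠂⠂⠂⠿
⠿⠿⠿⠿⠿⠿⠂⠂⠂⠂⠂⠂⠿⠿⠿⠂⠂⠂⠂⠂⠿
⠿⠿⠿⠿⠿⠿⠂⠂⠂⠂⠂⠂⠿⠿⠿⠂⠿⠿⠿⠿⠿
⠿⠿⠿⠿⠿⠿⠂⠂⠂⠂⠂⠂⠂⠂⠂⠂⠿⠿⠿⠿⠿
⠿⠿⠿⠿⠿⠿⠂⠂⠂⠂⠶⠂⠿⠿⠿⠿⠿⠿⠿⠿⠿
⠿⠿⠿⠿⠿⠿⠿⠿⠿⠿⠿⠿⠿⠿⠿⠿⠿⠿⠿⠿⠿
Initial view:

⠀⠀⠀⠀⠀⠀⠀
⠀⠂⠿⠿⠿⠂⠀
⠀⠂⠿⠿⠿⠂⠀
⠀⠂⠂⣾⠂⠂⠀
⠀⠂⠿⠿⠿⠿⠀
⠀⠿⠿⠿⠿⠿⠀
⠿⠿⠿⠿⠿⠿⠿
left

⠀⠀⠀⠀⠀⠀⠀
⠀⠂⠂⠿⠿⠿⠂
⠀⠂⠂⠿⠿⠿⠂
⠀⠂⠂⣾⠂⠂⠂
⠀⠶⠂⠿⠿⠿⠿
⠀⠿⠿⠿⠿⠿⠿
⠿⠿⠿⠿⠿⠿⠿

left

⠀⠀⠀⠀⠀⠀⠀
⠀⠂⠂⠂⠿⠿⠿
⠀⠂⠂⠂⠿⠿⠿
⠀⠂⠂⣾⠂⠂⠂
⠀⠂⠶⠂⠿⠿⠿
⠀⠿⠿⠿⠿⠿⠿
⠿⠿⠿⠿⠿⠿⠿

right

⠀⠀⠀⠀⠀⠀⠀
⠂⠂⠂⠿⠿⠿⠂
⠂⠂⠂⠿⠿⠿⠂
⠂⠂⠂⣾⠂⠂⠂
⠂⠶⠂⠿⠿⠿⠿
⠿⠿⠿⠿⠿⠿⠿
⠿⠿⠿⠿⠿⠿⠿

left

⠀⠀⠀⠀⠀⠀⠀
⠀⠂⠂⠂⠿⠿⠿
⠀⠂⠂⠂⠿⠿⠿
⠀⠂⠂⣾⠂⠂⠂
⠀⠂⠶⠂⠿⠿⠿
⠀⠿⠿⠿⠿⠿⠿
⠿⠿⠿⠿⠿⠿⠿

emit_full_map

⠂⠂⠂⠿⠿⠿⠂
⠂⠂⠂⠿⠿⠿⠂
⠂⠂⣾⠂⠂⠂⠂
⠂⠶⠂⠿⠿⠿⠿
⠿⠿⠿⠿⠿⠿⠿

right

⠀⠀⠀⠀⠀⠀⠀
⠂⠂⠂⠿⠿⠿⠂
⠂⠂⠂⠿⠿⠿⠂
⠂⠂⠂⣾⠂⠂⠂
⠂⠶⠂⠿⠿⠿⠿
⠿⠿⠿⠿⠿⠿⠿
⠿⠿⠿⠿⠿⠿⠿


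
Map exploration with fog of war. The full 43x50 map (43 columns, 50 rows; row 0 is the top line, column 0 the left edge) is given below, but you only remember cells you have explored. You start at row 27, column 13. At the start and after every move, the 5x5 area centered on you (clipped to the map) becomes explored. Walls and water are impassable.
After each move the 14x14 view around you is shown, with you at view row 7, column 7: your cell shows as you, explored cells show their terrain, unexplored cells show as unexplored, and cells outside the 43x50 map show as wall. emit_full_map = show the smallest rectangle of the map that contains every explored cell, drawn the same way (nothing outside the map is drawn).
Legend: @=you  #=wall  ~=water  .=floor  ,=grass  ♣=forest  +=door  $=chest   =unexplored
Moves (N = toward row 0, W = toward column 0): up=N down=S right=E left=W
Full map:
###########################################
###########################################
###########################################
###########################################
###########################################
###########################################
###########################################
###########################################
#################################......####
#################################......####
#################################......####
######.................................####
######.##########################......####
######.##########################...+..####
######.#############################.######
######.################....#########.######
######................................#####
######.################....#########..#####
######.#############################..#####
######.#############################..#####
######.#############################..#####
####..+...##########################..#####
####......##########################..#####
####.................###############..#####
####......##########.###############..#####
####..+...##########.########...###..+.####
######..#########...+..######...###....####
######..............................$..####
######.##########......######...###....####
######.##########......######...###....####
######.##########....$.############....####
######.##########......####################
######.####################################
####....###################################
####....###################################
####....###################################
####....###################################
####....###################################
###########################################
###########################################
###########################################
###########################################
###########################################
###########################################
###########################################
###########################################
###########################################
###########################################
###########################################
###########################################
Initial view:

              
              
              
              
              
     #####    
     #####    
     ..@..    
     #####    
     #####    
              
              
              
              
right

              
              
              
              
              
    ######    
    ######    
    ...@..    
    ######    
    ######    
              
              
              
              

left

              
              
              
              
              
     ######   
     ######   
     ..@...   
     ######   
     ######   
              
              
              
              

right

              
              
              
              
              
    ######    
    ######    
    ...@..    
    ######    
    ######    
              
              
              
              

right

              
              
              
              
              
   #######    
   ######.    
   ....@..    
   ######.    
   ######.    
              
              
              
              

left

              
              
              
              
              
    #######   
    ######.   
    ...@...   
    ######.   
    ######.   
              
              
              
              

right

              
              
              
              
              
   #######    
   ######.    
   ....@..    
   ######.    
   ######.    
              
              
              
              

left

              
              
              
              
              
    #######   
    ######.   
    ...@...   
    ######.   
    ######.   
              
              
              
              


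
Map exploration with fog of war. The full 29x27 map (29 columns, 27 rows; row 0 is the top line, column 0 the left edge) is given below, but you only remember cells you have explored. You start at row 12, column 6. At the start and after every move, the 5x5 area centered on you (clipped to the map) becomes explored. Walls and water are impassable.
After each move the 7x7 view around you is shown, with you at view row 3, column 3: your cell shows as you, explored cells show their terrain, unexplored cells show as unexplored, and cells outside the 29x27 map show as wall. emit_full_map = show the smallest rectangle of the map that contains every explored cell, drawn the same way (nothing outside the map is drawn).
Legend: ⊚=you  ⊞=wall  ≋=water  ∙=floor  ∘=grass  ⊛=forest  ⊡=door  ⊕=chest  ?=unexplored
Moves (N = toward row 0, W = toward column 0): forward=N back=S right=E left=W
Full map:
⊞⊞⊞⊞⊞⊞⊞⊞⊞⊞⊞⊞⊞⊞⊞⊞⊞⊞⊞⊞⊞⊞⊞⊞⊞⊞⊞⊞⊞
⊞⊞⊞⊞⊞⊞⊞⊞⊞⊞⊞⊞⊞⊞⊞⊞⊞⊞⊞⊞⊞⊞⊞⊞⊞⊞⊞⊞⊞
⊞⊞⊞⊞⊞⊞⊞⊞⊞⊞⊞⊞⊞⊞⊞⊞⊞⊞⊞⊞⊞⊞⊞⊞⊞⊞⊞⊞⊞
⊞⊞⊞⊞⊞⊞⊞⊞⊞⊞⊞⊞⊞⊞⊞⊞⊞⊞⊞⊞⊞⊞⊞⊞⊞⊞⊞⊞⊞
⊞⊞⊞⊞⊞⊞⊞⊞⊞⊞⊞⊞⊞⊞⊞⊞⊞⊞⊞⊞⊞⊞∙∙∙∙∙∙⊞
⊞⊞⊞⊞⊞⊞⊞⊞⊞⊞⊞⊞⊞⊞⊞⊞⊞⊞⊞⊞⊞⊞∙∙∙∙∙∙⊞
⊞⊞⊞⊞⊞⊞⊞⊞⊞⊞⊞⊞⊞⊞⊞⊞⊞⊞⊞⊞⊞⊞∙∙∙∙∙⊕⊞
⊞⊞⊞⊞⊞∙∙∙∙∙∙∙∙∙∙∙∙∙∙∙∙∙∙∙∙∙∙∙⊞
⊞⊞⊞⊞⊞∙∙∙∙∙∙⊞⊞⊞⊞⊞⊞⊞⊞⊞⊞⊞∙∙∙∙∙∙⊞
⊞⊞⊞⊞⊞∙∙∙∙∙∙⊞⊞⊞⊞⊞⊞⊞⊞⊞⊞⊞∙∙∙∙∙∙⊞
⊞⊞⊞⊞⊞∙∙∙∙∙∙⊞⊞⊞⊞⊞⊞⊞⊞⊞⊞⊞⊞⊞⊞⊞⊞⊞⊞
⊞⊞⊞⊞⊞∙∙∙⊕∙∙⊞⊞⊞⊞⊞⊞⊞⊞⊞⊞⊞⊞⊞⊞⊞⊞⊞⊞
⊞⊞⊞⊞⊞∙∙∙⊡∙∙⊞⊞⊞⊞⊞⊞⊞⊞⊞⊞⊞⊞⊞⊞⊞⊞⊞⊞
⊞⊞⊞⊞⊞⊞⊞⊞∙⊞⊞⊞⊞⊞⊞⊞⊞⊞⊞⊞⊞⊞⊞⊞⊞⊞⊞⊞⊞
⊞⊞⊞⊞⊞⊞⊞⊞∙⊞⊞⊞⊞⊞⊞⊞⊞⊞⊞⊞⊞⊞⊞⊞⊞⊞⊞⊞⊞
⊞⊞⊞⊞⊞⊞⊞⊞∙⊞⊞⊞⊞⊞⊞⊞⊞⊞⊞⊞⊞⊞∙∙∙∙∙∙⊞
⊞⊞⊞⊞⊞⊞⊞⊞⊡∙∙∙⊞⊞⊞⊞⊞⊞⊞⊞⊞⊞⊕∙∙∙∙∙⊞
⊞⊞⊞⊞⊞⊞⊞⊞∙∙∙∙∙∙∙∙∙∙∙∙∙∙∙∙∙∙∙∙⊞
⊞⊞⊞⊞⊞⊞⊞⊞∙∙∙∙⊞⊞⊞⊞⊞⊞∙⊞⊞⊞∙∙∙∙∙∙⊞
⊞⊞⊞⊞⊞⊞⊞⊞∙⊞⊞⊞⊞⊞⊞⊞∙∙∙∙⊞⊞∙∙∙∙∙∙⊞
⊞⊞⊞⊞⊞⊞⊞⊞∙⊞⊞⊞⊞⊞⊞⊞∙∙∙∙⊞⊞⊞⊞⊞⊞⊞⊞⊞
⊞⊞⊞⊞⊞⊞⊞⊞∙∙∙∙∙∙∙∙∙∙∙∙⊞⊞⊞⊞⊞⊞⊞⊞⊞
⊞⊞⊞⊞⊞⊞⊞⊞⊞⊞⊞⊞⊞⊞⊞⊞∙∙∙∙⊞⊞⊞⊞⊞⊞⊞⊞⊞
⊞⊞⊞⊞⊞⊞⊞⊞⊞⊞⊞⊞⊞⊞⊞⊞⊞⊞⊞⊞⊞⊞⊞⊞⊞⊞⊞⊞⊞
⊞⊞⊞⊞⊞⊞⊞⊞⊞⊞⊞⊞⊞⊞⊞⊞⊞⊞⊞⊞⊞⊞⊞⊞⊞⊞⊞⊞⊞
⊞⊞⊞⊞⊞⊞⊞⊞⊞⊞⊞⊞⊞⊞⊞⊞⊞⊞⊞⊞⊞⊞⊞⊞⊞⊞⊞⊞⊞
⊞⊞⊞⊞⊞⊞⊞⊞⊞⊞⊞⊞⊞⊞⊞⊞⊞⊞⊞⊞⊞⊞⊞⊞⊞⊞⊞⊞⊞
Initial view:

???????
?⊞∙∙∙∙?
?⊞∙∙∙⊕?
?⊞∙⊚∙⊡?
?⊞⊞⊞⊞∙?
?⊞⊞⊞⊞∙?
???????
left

???????
?⊞⊞∙∙∙∙
?⊞⊞∙∙∙⊕
?⊞⊞⊚∙∙⊡
?⊞⊞⊞⊞⊞∙
?⊞⊞⊞⊞⊞∙
???????

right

???????
⊞⊞∙∙∙∙?
⊞⊞∙∙∙⊕?
⊞⊞∙⊚∙⊡?
⊞⊞⊞⊞⊞∙?
⊞⊞⊞⊞⊞∙?
???????

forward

???????
?⊞∙∙∙∙?
⊞⊞∙∙∙∙?
⊞⊞∙⊚∙⊕?
⊞⊞∙∙∙⊡?
⊞⊞⊞⊞⊞∙?
⊞⊞⊞⊞⊞∙?

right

???????
⊞∙∙∙∙∙?
⊞∙∙∙∙∙?
⊞∙∙⊚⊕∙?
⊞∙∙∙⊡∙?
⊞⊞⊞⊞∙⊞?
⊞⊞⊞⊞∙??

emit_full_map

?⊞∙∙∙∙∙
⊞⊞∙∙∙∙∙
⊞⊞∙∙⊚⊕∙
⊞⊞∙∙∙⊡∙
⊞⊞⊞⊞⊞∙⊞
⊞⊞⊞⊞⊞∙?

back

⊞∙∙∙∙∙?
⊞∙∙∙∙∙?
⊞∙∙∙⊕∙?
⊞∙∙⊚⊡∙?
⊞⊞⊞⊞∙⊞?
⊞⊞⊞⊞∙⊞?
???????

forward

???????
⊞∙∙∙∙∙?
⊞∙∙∙∙∙?
⊞∙∙⊚⊕∙?
⊞∙∙∙⊡∙?
⊞⊞⊞⊞∙⊞?
⊞⊞⊞⊞∙⊞?

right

???????
∙∙∙∙∙∙?
∙∙∙∙∙∙?
∙∙∙⊚∙∙?
∙∙∙⊡∙∙?
⊞⊞⊞∙⊞⊞?
⊞⊞⊞∙⊞??

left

???????
⊞∙∙∙∙∙∙
⊞∙∙∙∙∙∙
⊞∙∙⊚⊕∙∙
⊞∙∙∙⊡∙∙
⊞⊞⊞⊞∙⊞⊞
⊞⊞⊞⊞∙⊞?

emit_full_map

?⊞∙∙∙∙∙∙
⊞⊞∙∙∙∙∙∙
⊞⊞∙∙⊚⊕∙∙
⊞⊞∙∙∙⊡∙∙
⊞⊞⊞⊞⊞∙⊞⊞
⊞⊞⊞⊞⊞∙⊞?

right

???????
∙∙∙∙∙∙?
∙∙∙∙∙∙?
∙∙∙⊚∙∙?
∙∙∙⊡∙∙?
⊞⊞⊞∙⊞⊞?
⊞⊞⊞∙⊞??

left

???????
⊞∙∙∙∙∙∙
⊞∙∙∙∙∙∙
⊞∙∙⊚⊕∙∙
⊞∙∙∙⊡∙∙
⊞⊞⊞⊞∙⊞⊞
⊞⊞⊞⊞∙⊞?


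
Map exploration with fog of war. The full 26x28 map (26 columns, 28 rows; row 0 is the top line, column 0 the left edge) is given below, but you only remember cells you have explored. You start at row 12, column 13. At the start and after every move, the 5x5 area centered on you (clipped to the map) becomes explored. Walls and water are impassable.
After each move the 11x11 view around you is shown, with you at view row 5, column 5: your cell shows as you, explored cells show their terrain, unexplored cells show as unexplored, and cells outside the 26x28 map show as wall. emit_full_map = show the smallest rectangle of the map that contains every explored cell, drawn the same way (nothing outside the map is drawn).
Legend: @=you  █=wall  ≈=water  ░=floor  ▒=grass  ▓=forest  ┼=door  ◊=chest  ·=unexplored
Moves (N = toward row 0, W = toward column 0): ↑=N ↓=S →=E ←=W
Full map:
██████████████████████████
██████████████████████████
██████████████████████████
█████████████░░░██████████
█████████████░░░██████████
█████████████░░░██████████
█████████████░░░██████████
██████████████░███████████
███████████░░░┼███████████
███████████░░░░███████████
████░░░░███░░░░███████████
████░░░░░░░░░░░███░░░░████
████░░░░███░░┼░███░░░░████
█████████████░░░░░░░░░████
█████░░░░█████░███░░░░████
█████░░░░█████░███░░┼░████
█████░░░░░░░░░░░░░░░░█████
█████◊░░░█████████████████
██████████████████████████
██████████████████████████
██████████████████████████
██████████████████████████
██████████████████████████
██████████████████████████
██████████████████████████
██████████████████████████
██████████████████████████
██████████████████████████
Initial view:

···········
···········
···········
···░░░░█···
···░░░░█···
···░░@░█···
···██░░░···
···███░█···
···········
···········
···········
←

···········
···········
···········
···█░░░░█··
···░░░░░█··
···█░@┼░█··
···███░░░··
···████░█··
···········
···········
···········

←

···········
···········
···········
···██░░░░█·
···░░░░░░█·
···██@░┼░█·
···████░░░·
···█████░█·
···········
···········
···········

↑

···········
···········
···········
···██░░░···
···██░░░░█·
···░░@░░░█·
···██░░┼░█·
···████░░░·
···█████░█·
···········
···········

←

···········
···········
···········
···███░░░··
···███░░░░█
···░░@░░░░█
···███░░┼░█
···█████░░░
····█████░█
···········
···········

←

···········
···········
···········
···████░░░·
···░███░░░░
···░░@░░░░░
···░███░░┼░
···██████░░
·····█████░
···········
···········

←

···········
···········
···········
···█████░░░
···░░███░░░
···░░@░░░░░
···░░███░░┼
···███████░
······█████
···········
···········

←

···········
···········
···········
···██████░░
···░░░███░░
···░░@░░░░░
···░░░███░░
···████████
·······████
···········
···········

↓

···········
···········
···██████░░
···░░░███░░
···░░░░░░░░
···░░@███░░
···████████
···░░░░████
···········
···········
···········

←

···········
···········
····██████░
···░░░░███░
···░░░░░░░░
···░░@░███░
···████████
···█░░░░███
···········
···········
···········

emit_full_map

·██████░░░··
░░░░███░░░░█
░░░░░░░░░░░█
░░@░███░░┼░█
█████████░░░
█░░░░█████░█

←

···········
···········
·····██████
···█░░░░███
···█░░░░░░░
···█░@░░███
···████████
···██░░░░██
···········
···········
···········

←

█··········
█··········
█·····█████
█··██░░░░██
█··██░░░░░░
█··██@░░░██
█··████████
█··███░░░░█
█··········
█··········
█··········

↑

█··········
█··········
█··········
█··████████
█··██░░░░██
█··██@░░░░░
█··██░░░░██
█··████████
█··███░░░░█
█··········
█··········

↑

█··········
█··········
█··········
█··█████···
█··████████
█··██@░░░██
█··██░░░░░░
█··██░░░░██
█··████████
█··███░░░░█
█··········

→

···········
···········
···········
··██████···
··█████████
··██░@░░███
··██░░░░░░░
··██░░░░███
··█████████
··███░░░░██
···········

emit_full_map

██████········
█████████░░░··
██░@░░███░░░░█
██░░░░░░░░░░░█
██░░░░███░░┼░█
███████████░░░
███░░░░█████░█

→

···········
···········
···········
·███████···
·█████████░
·██░░@░███░
·██░░░░░░░░
·██░░░░███░
·██████████
·███░░░░███
···········

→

···········
···········
···········
████████···
█████████░░
██░░░@███░░
██░░░░░░░░░
██░░░░███░░
███████████
███░░░░████
···········

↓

···········
···········
████████···
█████████░░
██░░░░███░░
██░░░@░░░░░
██░░░░███░░
███████████
███░░░░████
···········
···········

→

···········
···········
███████····
████████░░░
█░░░░███░░░
█░░░░@░░░░░
█░░░░███░░┼
██████████░
██░░░░█████
···········
···········

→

···········
···········
██████·····
███████░░░·
░░░░███░░░░
░░░░░@░░░░░
░░░░███░░┼░
█████████░░
█░░░░█████░
···········
···········

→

···········
···········
█████······
██████░░░··
░░░███░░░░█
░░░░░@░░░░█
░░░███░░┼░█
████████░░░
░░░░█████░█
···········
···········

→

···········
···········
████·······
█████░░░···
░░███░░░░█·
░░░░░@░░░█·
░░███░░┼░█·
███████░░░·
░░░█████░█·
···········
···········

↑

···········
···········
···········
█████░░░···
█████░░░···
░░███@░░░█·
░░░░░░░░░█·
░░███░░┼░█·
███████░░░·
░░░█████░█·
···········

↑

···········
···········
···········
···█████···
█████░░░···
█████@░░···
░░███░░░░█·
░░░░░░░░░█·
░░███░░┼░█·
███████░░░·
░░░█████░█·

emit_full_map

·······█████··
█████████░░░··
█████████@░░··
██░░░░███░░░░█
██░░░░░░░░░░░█
██░░░░███░░┼░█
███████████░░░
███░░░░█████░█

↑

···········
···········
···········
···████░···
···█████···
█████@░░···
█████░░░···
░░███░░░░█·
░░░░░░░░░█·
░░███░░┼░█·
███████░░░·

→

···········
···········
···········
··████░░···
··█████░···
████░@░┼···
████░░░░···
░███░░░░█··
░░░░░░░░█··
░███░░┼░█··
██████░░░··

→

···········
···········
···········
·████░░░···
·█████░█···
███░░@┼█···
███░░░░█···
███░░░░█···
░░░░░░░█···
███░░┼░█···
█████░░░···

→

···········
···········
···········
████░░░█···
█████░██···
██░░░@██···
██░░░░██···
██░░░░██···
░░░░░░█····
██░░┼░█····
████░░░····

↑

···········
···········
···········
···█░░░█···
████░░░█···
█████@██···
██░░░┼██···
██░░░░██···
██░░░░██···
░░░░░░█····
██░░┼░█····

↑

···········
···········
···········
···█░░░█···
···█░░░█···
████░@░█···
█████░██···
██░░░┼██···
██░░░░██···
██░░░░██···
░░░░░░█····

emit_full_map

··········█░░░█
··········█░░░█
·······████░@░█
·······█████░██
█████████░░░┼██
█████████░░░░██
██░░░░███░░░░██
██░░░░░░░░░░░█·
██░░░░███░░┼░█·
███████████░░░·
███░░░░█████░█·
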